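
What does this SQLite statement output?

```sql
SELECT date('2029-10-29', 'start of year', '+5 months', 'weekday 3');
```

`start of year` rewinds 2029-10-29 to 2029-01-01.
Adding +5 months to 2029-01-01 gives 2029-06-01.
`weekday 3` advances to the next Wednesday; 2029-06-01 is a Friday, so it moves forward to 2029-06-06.

2029-06-06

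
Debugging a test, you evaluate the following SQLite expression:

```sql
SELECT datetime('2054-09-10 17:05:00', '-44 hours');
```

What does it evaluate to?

2054-09-08 21:05:00

-44 hours from 2054-09-10 17:05:00 is 2054-09-08 21:05:00 (crosses midnight).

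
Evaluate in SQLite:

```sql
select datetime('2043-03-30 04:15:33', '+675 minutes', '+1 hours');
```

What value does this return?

2043-03-30 16:30:33

675 minutes = 11h 15m; +675 minutes from 2043-03-30 04:15:33 is 2043-03-30 15:30:33.
+1 hours from 2043-03-30 15:30:33 is 2043-03-30 16:30:33.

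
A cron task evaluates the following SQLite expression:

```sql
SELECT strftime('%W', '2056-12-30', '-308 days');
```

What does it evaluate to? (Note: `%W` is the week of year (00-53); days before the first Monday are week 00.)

08

First apply '-308 days': 2056-12-30 → 2056-02-26.
2056-02-26 is a Saturday. SQLite's %W counts Mondays since the year started; the result is 08.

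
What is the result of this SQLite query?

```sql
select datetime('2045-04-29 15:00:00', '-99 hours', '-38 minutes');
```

-99 hours from 2045-04-29 15:00:00 is 2045-04-25 12:00:00 (crosses midnight).
-38 minutes from 2045-04-25 12:00:00 is 2045-04-25 11:22:00.

2045-04-25 11:22:00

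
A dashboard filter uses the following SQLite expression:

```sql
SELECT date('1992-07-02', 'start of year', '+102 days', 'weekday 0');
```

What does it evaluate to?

1992-04-12

`start of year` rewinds 1992-07-02 to 1992-01-01.
Applying '+102 days' to 1992-01-01: counting 102 days forward gives 1992-04-12.
`weekday 0` advances to the next Sunday; 1992-04-12 is already a Sunday, so it stays at 1992-04-12.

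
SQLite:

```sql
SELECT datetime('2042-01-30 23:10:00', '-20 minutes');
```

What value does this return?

-20 minutes from 2042-01-30 23:10:00 is 2042-01-30 22:50:00.

2042-01-30 22:50:00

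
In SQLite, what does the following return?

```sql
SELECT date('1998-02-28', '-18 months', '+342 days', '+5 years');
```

2002-08-05

Adding -18 months to 1998-02-28 gives 1996-08-28.
Applying '+342 days' to 1996-08-28: counting 342 days forward gives 1997-08-05.
Adding +5 years to 1997-08-05 gives 2002-08-05.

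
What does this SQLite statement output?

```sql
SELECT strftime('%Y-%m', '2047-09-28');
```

`%Y-%m` extracts the year-month: 2047-09.

2047-09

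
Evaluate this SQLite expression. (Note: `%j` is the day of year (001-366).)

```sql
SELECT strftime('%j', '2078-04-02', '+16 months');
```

First apply '+16 months': 2078-04-02 → 2079-08-02.
Day-of-year for 2079-08-02: days since 2079-01-01 inclusive = 214, zero-padded to 214.

214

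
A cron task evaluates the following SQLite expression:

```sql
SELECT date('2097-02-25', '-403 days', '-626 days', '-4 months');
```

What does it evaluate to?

Applying '-403 days' to 2097-02-25: counting 403 days back gives 2096-01-19.
Applying '-626 days' to 2096-01-19: counting 626 days back gives 2094-05-03.
Adding -4 months to 2094-05-03 gives 2094-01-03.

2094-01-03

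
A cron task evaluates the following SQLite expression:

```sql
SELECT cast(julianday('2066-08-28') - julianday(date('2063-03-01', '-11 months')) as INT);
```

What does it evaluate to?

Adding -11 months to 2063-03-01 gives 2062-04-01.
29 days remain in April 2062 after the 1st (30 − 1).
Full months from May 2062 through July 2066 contribute their day counts.
Then 28 days into August 2066.
Total: 29 + 31 + 30 + 31 + 31 + 30 + 31 + 30 + 31 + 31 + 28 + 31 + 30 + 31 + 30 + 31 + 31 + 30 + 31 + 30 + 31 + 31 + 29 + 31 + 30 + 31 + 30 + 31 + 31 + 30 + 31 + 30 + 31 + 31 + 28 + 31 + 30 + 31 + 30 + 31 + 31 + 30 + 31 + 30 + 31 + 31 + 28 + 31 + 30 + 31 + 30 + 31 + 28 = 1610.

1610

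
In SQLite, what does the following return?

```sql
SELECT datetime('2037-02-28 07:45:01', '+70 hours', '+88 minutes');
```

+70 hours from 2037-02-28 07:45:01 is 2037-03-03 05:45:01 (crosses midnight).
88 minutes = 1h 28m; +88 minutes from 2037-03-03 05:45:01 is 2037-03-03 07:13:01.

2037-03-03 07:13:01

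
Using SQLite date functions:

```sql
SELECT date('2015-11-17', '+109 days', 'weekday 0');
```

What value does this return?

2016-03-06

Applying '+109 days' to 2015-11-17: counting 109 days forward gives 2016-03-05.
`weekday 0` advances to the next Sunday; 2016-03-05 is a Saturday, so it moves forward to 2016-03-06.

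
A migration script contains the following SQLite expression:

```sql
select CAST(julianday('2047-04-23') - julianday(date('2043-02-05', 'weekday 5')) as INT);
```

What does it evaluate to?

`weekday 5` advances to the next Friday; 2043-02-05 is a Thursday, so it moves forward to 2043-02-06.
22 days remain in February 2043 after the 6th (28 − 6).
Full months from March 2043 through March 2047 contribute their day counts.
Then 23 days into April 2047.
Total: 22 + 31 + 30 + 31 + 30 + 31 + 31 + 30 + 31 + 30 + 31 + 31 + 29 + 31 + 30 + 31 + 30 + 31 + 31 + 30 + 31 + 30 + 31 + 31 + 28 + 31 + 30 + 31 + 30 + 31 + 31 + 30 + 31 + 30 + 31 + 31 + 28 + 31 + 30 + 31 + 30 + 31 + 31 + 30 + 31 + 30 + 31 + 31 + 28 + 31 + 23 = 1537.

1537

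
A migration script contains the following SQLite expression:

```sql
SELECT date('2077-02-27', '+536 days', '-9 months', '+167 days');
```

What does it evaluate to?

2078-05-03

Applying '+536 days' to 2077-02-27: counting 536 days forward gives 2078-08-17.
Adding -9 months to 2078-08-17 gives 2077-11-17.
Applying '+167 days' to 2077-11-17: counting 167 days forward gives 2078-05-03.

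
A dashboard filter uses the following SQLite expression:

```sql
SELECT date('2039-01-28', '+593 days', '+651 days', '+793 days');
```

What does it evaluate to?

Applying '+593 days' to 2039-01-28: counting 593 days forward gives 2040-09-12.
Applying '+651 days' to 2040-09-12: counting 651 days forward gives 2042-06-25.
Applying '+793 days' to 2042-06-25: counting 793 days forward gives 2044-08-26.

2044-08-26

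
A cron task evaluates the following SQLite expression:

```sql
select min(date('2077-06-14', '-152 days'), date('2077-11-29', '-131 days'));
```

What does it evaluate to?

date('2077-06-14', '-152 days') → 2077-01-13.
date('2077-11-29', '-131 days') → 2077-07-21.
Earlier of the two is 2077-01-13.

2077-01-13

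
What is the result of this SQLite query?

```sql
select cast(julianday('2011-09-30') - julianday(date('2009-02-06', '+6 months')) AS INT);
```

785

Adding +6 months to 2009-02-06 gives 2009-08-06.
25 days remain in August 2009 after the 6th (31 − 6).
Full months from September 2009 through August 2011 contribute their day counts.
Then 30 days into September 2011.
Total: 25 + 30 + 31 + 30 + 31 + 31 + 28 + 31 + 30 + 31 + 30 + 31 + 31 + 30 + 31 + 30 + 31 + 31 + 28 + 31 + 30 + 31 + 30 + 31 + 31 + 30 = 785.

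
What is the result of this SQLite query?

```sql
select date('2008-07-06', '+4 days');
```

Advancing 4 more days within July lands on 2008-07-10.

2008-07-10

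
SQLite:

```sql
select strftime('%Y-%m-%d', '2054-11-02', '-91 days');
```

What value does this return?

2054-08-03

First apply '-91 days': 2054-11-02 → 2054-08-03.
`%Y-%m-%d` extracts the ISO date: 2054-08-03.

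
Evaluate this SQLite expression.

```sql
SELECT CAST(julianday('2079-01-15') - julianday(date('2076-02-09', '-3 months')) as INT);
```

Adding -3 months to 2076-02-09 gives 2075-11-09.
21 days remain in November 2075 after the 9th (30 − 9).
Full months from December 2075 through December 2078 contribute their day counts.
Then 15 days into January 2079.
Total: 21 + 31 + 31 + 29 + 31 + 30 + 31 + 30 + 31 + 31 + 30 + 31 + 30 + 31 + 31 + 28 + 31 + 30 + 31 + 30 + 31 + 31 + 30 + 31 + 30 + 31 + 31 + 28 + 31 + 30 + 31 + 30 + 31 + 31 + 30 + 31 + 30 + 31 + 15 = 1163.

1163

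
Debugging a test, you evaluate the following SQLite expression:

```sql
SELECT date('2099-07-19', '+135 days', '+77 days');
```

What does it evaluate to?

2100-02-16

Applying '+135 days' to 2099-07-19: counting 135 days forward gives 2099-12-01.
Applying '+77 days' to 2099-12-01: counting 77 days forward gives 2100-02-16.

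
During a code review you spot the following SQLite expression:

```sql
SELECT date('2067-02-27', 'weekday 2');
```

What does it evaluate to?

2067-03-01

`weekday 2` advances to the next Tuesday; 2067-02-27 is a Sunday, so it moves forward to 2067-03-01.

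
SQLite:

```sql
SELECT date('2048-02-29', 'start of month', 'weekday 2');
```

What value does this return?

`start of month` rewinds 2048-02-29 to 2048-02-01.
`weekday 2` advances to the next Tuesday; 2048-02-01 is a Saturday, so it moves forward to 2048-02-04.

2048-02-04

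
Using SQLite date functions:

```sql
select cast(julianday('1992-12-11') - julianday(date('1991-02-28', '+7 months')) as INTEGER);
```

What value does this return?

Adding +7 months to 1991-02-28 gives 1991-09-28.
2 days remain in September 1991 after the 28th (30 − 28).
Full months from October 1991 through November 1992 contribute their day counts.
Then 11 days into December 1992.
Total: 2 + 31 + 30 + 31 + 31 + 29 + 31 + 30 + 31 + 30 + 31 + 31 + 30 + 31 + 30 + 11 = 440.

440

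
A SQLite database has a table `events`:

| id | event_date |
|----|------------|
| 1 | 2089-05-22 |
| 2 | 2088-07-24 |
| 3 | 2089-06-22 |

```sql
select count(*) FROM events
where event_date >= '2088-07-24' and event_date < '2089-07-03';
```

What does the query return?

3

Rows in [2088-07-24, 2089-07-03): 2089-05-22, 2088-07-24, 2089-06-22 → 3 rows.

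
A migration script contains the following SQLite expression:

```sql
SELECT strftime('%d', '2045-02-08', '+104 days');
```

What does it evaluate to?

23

First apply '+104 days': 2045-02-08 → 2045-05-23.
`%d` extracts the 2-digit day of month: 23.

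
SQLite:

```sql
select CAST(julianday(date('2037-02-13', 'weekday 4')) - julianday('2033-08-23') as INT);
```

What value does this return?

1276

`weekday 4` advances to the next Thursday; 2037-02-13 is a Friday, so it moves forward to 2037-02-19.
8 days remain in August 2033 after the 23rd (31 − 23).
Full months from September 2033 through January 2037 contribute their day counts.
Then 19 days into February 2037.
Total: 8 + 30 + 31 + 30 + 31 + 31 + 28 + 31 + 30 + 31 + 30 + 31 + 31 + 30 + 31 + 30 + 31 + 31 + 28 + 31 + 30 + 31 + 30 + 31 + 31 + 30 + 31 + 30 + 31 + 31 + 29 + 31 + 30 + 31 + 30 + 31 + 31 + 30 + 31 + 30 + 31 + 31 + 19 = 1276.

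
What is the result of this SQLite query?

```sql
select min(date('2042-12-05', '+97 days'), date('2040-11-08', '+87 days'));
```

2041-02-03

date('2042-12-05', '+97 days') → 2043-03-12.
date('2040-11-08', '+87 days') → 2041-02-03.
Earlier of the two is 2041-02-03.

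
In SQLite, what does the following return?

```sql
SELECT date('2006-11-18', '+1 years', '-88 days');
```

2007-08-22

Adding +1 year to 2006-11-18 gives 2007-11-18.
Applying '-88 days' to 2007-11-18: counting 88 days back gives 2007-08-22.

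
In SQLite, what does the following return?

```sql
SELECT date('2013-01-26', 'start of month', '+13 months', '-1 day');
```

`start of month` rewinds 2013-01-26 to 2013-01-01.
Adding +13 months to 2013-01-01 gives 2014-02-01.
Going back 1 day from 2014-02-01 reaches 2014-01-31 (last day of January, 31 days).

2014-01-31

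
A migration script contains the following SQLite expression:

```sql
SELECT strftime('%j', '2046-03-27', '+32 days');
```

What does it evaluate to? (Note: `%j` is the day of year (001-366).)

118

First apply '+32 days': 2046-03-27 → 2046-04-28.
Day-of-year for 2046-04-28: days since 2046-01-01 inclusive = 118, zero-padded to 118.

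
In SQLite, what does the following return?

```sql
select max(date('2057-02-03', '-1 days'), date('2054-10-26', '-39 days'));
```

2057-02-02

date('2057-02-03', '-1 days') → 2057-02-02.
date('2054-10-26', '-39 days') → 2054-09-17.
Later of the two is 2057-02-02.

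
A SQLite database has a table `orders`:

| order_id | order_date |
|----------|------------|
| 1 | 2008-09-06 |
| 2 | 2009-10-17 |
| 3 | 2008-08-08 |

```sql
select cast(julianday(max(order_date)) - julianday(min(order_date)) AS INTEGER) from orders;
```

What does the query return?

MIN = 2008-08-08, MAX = 2009-10-17.
23 days remain in August 2008 after the 8th (31 − 8).
Full months from September 2008 through September 2009 contribute their day counts.
Then 17 days into October 2009.
Total: 23 + 30 + 31 + 30 + 31 + 31 + 28 + 31 + 30 + 31 + 30 + 31 + 31 + 30 + 17 = 435.

435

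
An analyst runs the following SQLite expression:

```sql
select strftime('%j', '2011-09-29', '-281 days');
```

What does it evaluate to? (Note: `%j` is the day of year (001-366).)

First apply '-281 days': 2011-09-29 → 2010-12-22.
Day-of-year for 2010-12-22: days since 2010-01-01 inclusive = 356, zero-padded to 356.

356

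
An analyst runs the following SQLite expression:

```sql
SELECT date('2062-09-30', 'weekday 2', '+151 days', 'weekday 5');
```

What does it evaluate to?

2063-03-09

`weekday 2` advances to the next Tuesday; 2062-09-30 is a Saturday, so it moves forward to 2062-10-03.
Applying '+151 days' to 2062-10-03: counting 151 days forward gives 2063-03-03.
`weekday 5` advances to the next Friday; 2063-03-03 is a Saturday, so it moves forward to 2063-03-09.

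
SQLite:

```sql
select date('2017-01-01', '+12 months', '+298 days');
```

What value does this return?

Adding +12 months to 2017-01-01 gives 2018-01-01.
Applying '+298 days' to 2018-01-01: counting 298 days forward gives 2018-10-26.

2018-10-26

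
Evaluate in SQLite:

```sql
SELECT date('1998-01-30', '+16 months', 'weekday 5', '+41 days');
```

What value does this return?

1999-07-15

Adding +16 months to 1998-01-30 gives 1999-05-30.
`weekday 5` advances to the next Friday; 1999-05-30 is a Sunday, so it moves forward to 1999-06-04.
Applying '+41 days' to 1999-06-04: counting 41 days forward gives 1999-07-15.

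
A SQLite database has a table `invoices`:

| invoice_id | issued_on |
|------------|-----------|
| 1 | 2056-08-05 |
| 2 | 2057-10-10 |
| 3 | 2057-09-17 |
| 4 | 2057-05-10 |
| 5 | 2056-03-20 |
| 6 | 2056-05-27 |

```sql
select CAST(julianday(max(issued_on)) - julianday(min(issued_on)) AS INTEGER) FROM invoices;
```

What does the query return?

MIN = 2056-03-20, MAX = 2057-10-10.
11 days remain in March 2056 after the 20th (31 − 20).
Full months from April 2056 through September 2057 contribute their day counts.
Then 10 days into October 2057.
Total: 11 + 30 + 31 + 30 + 31 + 31 + 30 + 31 + 30 + 31 + 31 + 28 + 31 + 30 + 31 + 30 + 31 + 31 + 30 + 10 = 569.

569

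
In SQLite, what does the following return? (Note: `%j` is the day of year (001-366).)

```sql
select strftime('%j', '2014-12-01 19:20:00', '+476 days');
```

First apply '+476 days': 2014-12-01 19:20:00 → 2016-03-21 19:20:00.
Day-of-year for 2016-03-21: days since 2016-01-01 inclusive = 81, zero-padded to 081.

081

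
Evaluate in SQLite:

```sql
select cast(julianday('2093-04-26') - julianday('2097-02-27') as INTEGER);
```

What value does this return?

-1403

4 days remain in April 2093 after the 26th (30 − 26).
Full months from May 2093 through January 2097 contribute their day counts.
Then 27 days into February 2097.
Total: 4 + 31 + 30 + 31 + 31 + 30 + 31 + 30 + 31 + 31 + 28 + 31 + 30 + 31 + 30 + 31 + 31 + 30 + 31 + 30 + 31 + 31 + 28 + 31 + 30 + 31 + 30 + 31 + 31 + 30 + 31 + 30 + 31 + 31 + 29 + 31 + 30 + 31 + 30 + 31 + 31 + 30 + 31 + 30 + 31 + 31 + 27 = 1403.
The subtraction is earlier − later, so the result is −1403 → -1403.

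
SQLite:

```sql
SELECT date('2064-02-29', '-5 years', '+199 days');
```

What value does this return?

Adding -5 years to 2064-02-29 targets 2059-02-29, but 2059 is not a leap year, so SQLite normalizes to 2059-03-01.
Applying '+199 days' to 2059-03-01: counting 199 days forward gives 2059-09-16.

2059-09-16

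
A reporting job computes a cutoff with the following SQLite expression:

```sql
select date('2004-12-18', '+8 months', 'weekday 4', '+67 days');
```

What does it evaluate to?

2005-10-24

Adding +8 months to 2004-12-18 gives 2005-08-18.
`weekday 4` advances to the next Thursday; 2005-08-18 is already a Thursday, so it stays at 2005-08-18.
Applying '+67 days' to 2005-08-18: counting 67 days forward gives 2005-10-24.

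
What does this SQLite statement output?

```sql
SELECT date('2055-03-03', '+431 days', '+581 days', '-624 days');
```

Applying '+431 days' to 2055-03-03: counting 431 days forward gives 2056-05-07.
Applying '+581 days' to 2056-05-07: counting 581 days forward gives 2057-12-09.
Applying '-624 days' to 2057-12-09: counting 624 days back gives 2056-03-25.

2056-03-25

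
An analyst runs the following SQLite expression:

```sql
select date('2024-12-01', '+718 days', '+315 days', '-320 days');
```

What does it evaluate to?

2026-11-14

Applying '+718 days' to 2024-12-01: counting 718 days forward gives 2026-11-19.
Applying '+315 days' to 2026-11-19: counting 315 days forward gives 2027-09-30.
Applying '-320 days' to 2027-09-30: counting 320 days back gives 2026-11-14.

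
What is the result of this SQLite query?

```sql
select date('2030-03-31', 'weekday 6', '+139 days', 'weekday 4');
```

`weekday 6` advances to the next Saturday; 2030-03-31 is a Sunday, so it moves forward to 2030-04-06.
Applying '+139 days' to 2030-04-06: counting 139 days forward gives 2030-08-23.
`weekday 4` advances to the next Thursday; 2030-08-23 is a Friday, so it moves forward to 2030-08-29.

2030-08-29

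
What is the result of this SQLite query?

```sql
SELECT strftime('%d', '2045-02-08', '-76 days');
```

First apply '-76 days': 2045-02-08 → 2044-11-24.
`%d` extracts the 2-digit day of month: 24.

24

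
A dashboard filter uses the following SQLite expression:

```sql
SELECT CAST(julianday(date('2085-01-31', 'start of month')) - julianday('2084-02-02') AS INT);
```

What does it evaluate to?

`start of month` rewinds 2085-01-31 to 2085-01-01.
27 days remain in February 2084 after the 2nd (29 − 2).
Full months from March 2084 through December 2084 contribute their day counts.
Then 1 day into January 2085.
Total: 27 + 31 + 30 + 31 + 30 + 31 + 31 + 30 + 31 + 30 + 31 + 1 = 334.

334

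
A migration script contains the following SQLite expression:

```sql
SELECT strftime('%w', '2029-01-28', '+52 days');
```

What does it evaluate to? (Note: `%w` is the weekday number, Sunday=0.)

First apply '+52 days': 2029-01-28 → 2029-03-21.
2029-03-21 is a Wednesday; with Sunday=0 that is 3.

3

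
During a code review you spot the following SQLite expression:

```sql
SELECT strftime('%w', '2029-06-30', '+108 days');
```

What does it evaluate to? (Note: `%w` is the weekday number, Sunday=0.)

First apply '+108 days': 2029-06-30 → 2029-10-16.
2029-10-16 is a Tuesday; with Sunday=0 that is 2.

2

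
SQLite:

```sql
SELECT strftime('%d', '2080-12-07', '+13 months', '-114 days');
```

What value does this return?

15

First apply '+13 months', '-114 days': 2080-12-07 → 2081-09-15.
`%d` extracts the 2-digit day of month: 15.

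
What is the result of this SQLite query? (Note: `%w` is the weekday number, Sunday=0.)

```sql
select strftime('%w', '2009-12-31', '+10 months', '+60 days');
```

First apply '+10 months', '+60 days': 2009-12-31 → 2010-12-30.
2010-12-30 is a Thursday; with Sunday=0 that is 4.

4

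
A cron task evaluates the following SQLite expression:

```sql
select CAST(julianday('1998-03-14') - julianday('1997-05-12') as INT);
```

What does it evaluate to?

19 days remain in May 1997 after the 12th (31 − 12).
Full months from June 1997 through February 1998 contribute their day counts.
Then 14 days into March 1998.
Total: 19 + 30 + 31 + 31 + 30 + 31 + 30 + 31 + 31 + 28 + 14 = 306.

306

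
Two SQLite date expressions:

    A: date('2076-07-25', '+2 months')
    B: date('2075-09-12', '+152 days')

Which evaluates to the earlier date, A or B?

B

A = 2076-09-25.
B = 2076-02-11.
B is earlier.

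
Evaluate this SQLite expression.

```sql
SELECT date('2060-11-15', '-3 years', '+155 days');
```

Adding -3 years to 2060-11-15 gives 2057-11-15.
Applying '+155 days' to 2057-11-15: counting 155 days forward gives 2058-04-19.

2058-04-19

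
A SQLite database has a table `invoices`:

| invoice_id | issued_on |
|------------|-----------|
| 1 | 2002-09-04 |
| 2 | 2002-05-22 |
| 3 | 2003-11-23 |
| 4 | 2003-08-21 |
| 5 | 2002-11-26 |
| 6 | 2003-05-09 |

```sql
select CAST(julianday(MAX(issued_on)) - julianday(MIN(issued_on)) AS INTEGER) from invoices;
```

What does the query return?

550

MIN = 2002-05-22, MAX = 2003-11-23.
9 days remain in May 2002 after the 22nd (31 − 22).
Full months from June 2002 through October 2003 contribute their day counts.
Then 23 days into November 2003.
Total: 9 + 30 + 31 + 31 + 30 + 31 + 30 + 31 + 31 + 28 + 31 + 30 + 31 + 30 + 31 + 31 + 30 + 31 + 23 = 550.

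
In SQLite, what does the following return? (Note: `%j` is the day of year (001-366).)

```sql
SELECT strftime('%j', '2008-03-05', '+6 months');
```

First apply '+6 months': 2008-03-05 → 2008-09-05.
Day-of-year for 2008-09-05: days since 2008-01-01 inclusive = 249, zero-padded to 249.

249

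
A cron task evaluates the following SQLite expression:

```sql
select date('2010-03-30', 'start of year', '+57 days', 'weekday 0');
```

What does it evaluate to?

`start of year` rewinds 2010-03-30 to 2010-01-01.
Applying '+57 days' to 2010-01-01: counting 57 days forward gives 2010-02-27.
`weekday 0` advances to the next Sunday; 2010-02-27 is a Saturday, so it moves forward to 2010-02-28.

2010-02-28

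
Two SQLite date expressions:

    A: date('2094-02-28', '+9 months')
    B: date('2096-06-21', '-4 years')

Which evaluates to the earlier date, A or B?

A = 2094-11-28.
B = 2092-06-21.
B is earlier.

B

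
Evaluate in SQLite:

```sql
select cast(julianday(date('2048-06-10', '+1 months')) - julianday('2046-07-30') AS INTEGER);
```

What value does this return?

711

Adding +1 month to 2048-06-10 gives 2048-07-10.
1 day remains in July 2046 after the 30th (31 − 30).
Full months from August 2046 through June 2048 contribute their day counts.
Then 10 days into July 2048.
Total: 1 + 31 + 30 + 31 + 30 + 31 + 31 + 28 + 31 + 30 + 31 + 30 + 31 + 31 + 30 + 31 + 30 + 31 + 31 + 29 + 31 + 30 + 31 + 30 + 10 = 711.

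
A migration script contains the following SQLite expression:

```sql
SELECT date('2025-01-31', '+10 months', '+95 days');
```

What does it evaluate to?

Adding +10 months to 2025-01-31 targets 2025-11-31. November 2025 has only 30 days, so SQLite normalizes the 1-day overflow forward to 2025-12-01.
Applying '+95 days' to 2025-12-01: counting 95 days forward gives 2026-03-06.

2026-03-06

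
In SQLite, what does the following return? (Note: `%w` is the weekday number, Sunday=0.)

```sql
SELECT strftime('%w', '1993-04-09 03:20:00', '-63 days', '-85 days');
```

First apply '-63 days', '-85 days': 1993-04-09 03:20:00 → 1992-11-12 03:20:00.
1992-11-12 is a Thursday; with Sunday=0 that is 4.

4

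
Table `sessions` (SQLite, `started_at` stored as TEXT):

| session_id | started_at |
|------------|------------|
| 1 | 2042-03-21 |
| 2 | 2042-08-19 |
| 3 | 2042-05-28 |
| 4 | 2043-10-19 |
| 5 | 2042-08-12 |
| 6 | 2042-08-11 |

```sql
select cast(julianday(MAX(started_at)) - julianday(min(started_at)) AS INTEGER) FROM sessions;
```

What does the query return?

577

MIN = 2042-03-21, MAX = 2043-10-19.
10 days remain in March 2042 after the 21st (31 − 21).
Full months from April 2042 through September 2043 contribute their day counts.
Then 19 days into October 2043.
Total: 10 + 30 + 31 + 30 + 31 + 31 + 30 + 31 + 30 + 31 + 31 + 28 + 31 + 30 + 31 + 30 + 31 + 31 + 30 + 19 = 577.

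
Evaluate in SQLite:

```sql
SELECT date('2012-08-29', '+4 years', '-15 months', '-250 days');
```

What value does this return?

Adding +4 years to 2012-08-29 gives 2016-08-29.
Adding -15 months to 2016-08-29 gives 2015-05-29.
Applying '-250 days' to 2015-05-29: counting 250 days back gives 2014-09-21.

2014-09-21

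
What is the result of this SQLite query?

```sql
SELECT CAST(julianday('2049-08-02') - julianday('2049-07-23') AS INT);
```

8 days remain in July 2049 after the 23rd (31 − 23).
Then 2 days into August 2049.
Total: 8 + 2 = 10.

10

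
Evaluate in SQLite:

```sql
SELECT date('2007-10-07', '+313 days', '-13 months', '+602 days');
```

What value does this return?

Applying '+313 days' to 2007-10-07: counting 313 days forward gives 2008-08-15.
Adding -13 months to 2008-08-15 gives 2007-07-15.
Applying '+602 days' to 2007-07-15: counting 602 days forward gives 2009-03-08.

2009-03-08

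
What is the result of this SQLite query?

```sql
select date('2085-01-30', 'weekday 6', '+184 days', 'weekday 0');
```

2085-08-12

`weekday 6` advances to the next Saturday; 2085-01-30 is a Tuesday, so it moves forward to 2085-02-03.
Applying '+184 days' to 2085-02-03: counting 184 days forward gives 2085-08-06.
`weekday 0` advances to the next Sunday; 2085-08-06 is a Monday, so it moves forward to 2085-08-12.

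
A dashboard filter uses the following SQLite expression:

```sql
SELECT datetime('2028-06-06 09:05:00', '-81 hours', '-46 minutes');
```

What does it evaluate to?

2028-06-02 23:19:00

-81 hours from 2028-06-06 09:05:00 is 2028-06-03 00:05:00 (crosses midnight).
-46 minutes from 2028-06-03 00:05:00 is 2028-06-02 23:19:00.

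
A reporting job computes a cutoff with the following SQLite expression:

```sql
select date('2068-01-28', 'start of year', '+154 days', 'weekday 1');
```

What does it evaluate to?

`start of year` rewinds 2068-01-28 to 2068-01-01.
Applying '+154 days' to 2068-01-01: counting 154 days forward gives 2068-06-03.
`weekday 1` advances to the next Monday; 2068-06-03 is a Sunday, so it moves forward to 2068-06-04.

2068-06-04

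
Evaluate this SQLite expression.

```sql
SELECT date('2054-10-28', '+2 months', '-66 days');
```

2054-10-23

Adding +2 months to 2054-10-28 gives 2054-12-28.
Applying '-66 days' to 2054-12-28: counting 66 days back gives 2054-10-23.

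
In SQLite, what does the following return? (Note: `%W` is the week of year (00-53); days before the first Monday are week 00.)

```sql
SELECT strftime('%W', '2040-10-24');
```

43

2040-10-24 is a Wednesday. SQLite's %W counts Mondays since the year started; the result is 43.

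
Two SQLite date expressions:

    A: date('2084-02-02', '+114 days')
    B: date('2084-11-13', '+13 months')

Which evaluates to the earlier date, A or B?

A

A = 2084-05-26.
B = 2085-12-13.
A is earlier.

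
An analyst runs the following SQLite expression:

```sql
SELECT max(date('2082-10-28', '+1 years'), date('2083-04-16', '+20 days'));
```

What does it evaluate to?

date('2082-10-28', '+1 years') → 2083-10-28.
date('2083-04-16', '+20 days') → 2083-05-06.
Later of the two is 2083-10-28.

2083-10-28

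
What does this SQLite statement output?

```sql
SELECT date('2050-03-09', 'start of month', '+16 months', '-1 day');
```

2051-06-30

`start of month` rewinds 2050-03-09 to 2050-03-01.
Adding +16 months to 2050-03-01 gives 2051-07-01.
Going back 1 day from 2051-07-01 reaches 2051-06-30 (last day of June, 30 days).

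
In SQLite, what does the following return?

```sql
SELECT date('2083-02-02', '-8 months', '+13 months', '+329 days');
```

2084-05-26

Adding -8 months to 2083-02-02 gives 2082-06-02.
Adding +13 months to 2082-06-02 gives 2083-07-02.
Applying '+329 days' to 2083-07-02: counting 329 days forward gives 2084-05-26.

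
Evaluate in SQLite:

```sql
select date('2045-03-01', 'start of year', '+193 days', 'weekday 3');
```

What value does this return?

2045-07-19

`start of year` rewinds 2045-03-01 to 2045-01-01.
Applying '+193 days' to 2045-01-01: counting 193 days forward gives 2045-07-13.
`weekday 3` advances to the next Wednesday; 2045-07-13 is a Thursday, so it moves forward to 2045-07-19.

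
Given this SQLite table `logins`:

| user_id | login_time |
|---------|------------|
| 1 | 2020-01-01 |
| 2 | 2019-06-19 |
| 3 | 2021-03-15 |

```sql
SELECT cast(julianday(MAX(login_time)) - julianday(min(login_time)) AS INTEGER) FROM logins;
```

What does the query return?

635

MIN = 2019-06-19, MAX = 2021-03-15.
11 days remain in June 2019 after the 19th (30 − 19).
Full months from July 2019 through February 2021 contribute their day counts.
Then 15 days into March 2021.
Total: 11 + 31 + 31 + 30 + 31 + 30 + 31 + 31 + 29 + 31 + 30 + 31 + 30 + 31 + 31 + 30 + 31 + 30 + 31 + 31 + 28 + 15 = 635.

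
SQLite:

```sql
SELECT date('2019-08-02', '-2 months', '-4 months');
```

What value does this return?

Adding -2 months to 2019-08-02 gives 2019-06-02.
Adding -4 months to 2019-06-02 gives 2019-02-02.

2019-02-02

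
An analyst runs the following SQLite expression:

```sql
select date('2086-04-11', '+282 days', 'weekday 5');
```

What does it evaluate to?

2087-01-24

Applying '+282 days' to 2086-04-11: counting 282 days forward gives 2087-01-18.
`weekday 5` advances to the next Friday; 2087-01-18 is a Saturday, so it moves forward to 2087-01-24.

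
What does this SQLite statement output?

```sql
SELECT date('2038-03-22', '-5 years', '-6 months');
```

Adding -5 years to 2038-03-22 gives 2033-03-22.
Adding -6 months to 2033-03-22 gives 2032-09-22.

2032-09-22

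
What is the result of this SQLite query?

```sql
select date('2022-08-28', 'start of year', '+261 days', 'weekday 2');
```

`start of year` rewinds 2022-08-28 to 2022-01-01.
Applying '+261 days' to 2022-01-01: counting 261 days forward gives 2022-09-19.
`weekday 2` advances to the next Tuesday; 2022-09-19 is a Monday, so it moves forward to 2022-09-20.

2022-09-20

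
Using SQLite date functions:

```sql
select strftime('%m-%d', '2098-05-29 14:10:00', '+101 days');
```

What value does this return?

09-07

First apply '+101 days': 2098-05-29 14:10:00 → 2098-09-07 14:10:00.
`%m-%d` extracts the month-day: 09-07.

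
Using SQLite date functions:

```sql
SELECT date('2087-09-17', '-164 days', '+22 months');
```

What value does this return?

2089-02-06

Applying '-164 days' to 2087-09-17: counting 164 days back gives 2087-04-06.
Adding +22 months to 2087-04-06 gives 2089-02-06.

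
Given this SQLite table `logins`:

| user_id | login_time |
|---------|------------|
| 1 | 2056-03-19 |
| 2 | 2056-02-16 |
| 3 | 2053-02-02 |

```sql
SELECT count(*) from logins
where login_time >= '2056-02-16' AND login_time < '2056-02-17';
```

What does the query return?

1

Rows in [2056-02-16, 2056-02-17): 2056-02-16 → 1 row.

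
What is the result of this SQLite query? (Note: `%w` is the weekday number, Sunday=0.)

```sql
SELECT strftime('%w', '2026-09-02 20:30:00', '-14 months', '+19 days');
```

1

First apply '-14 months', '+19 days': 2026-09-02 20:30:00 → 2025-07-21 20:30:00.
2025-07-21 is a Monday; with Sunday=0 that is 1.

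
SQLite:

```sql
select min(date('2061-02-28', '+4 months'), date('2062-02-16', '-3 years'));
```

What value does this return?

2059-02-16

date('2061-02-28', '+4 months') → 2061-06-28.
date('2062-02-16', '-3 years') → 2059-02-16.
Earlier of the two is 2059-02-16.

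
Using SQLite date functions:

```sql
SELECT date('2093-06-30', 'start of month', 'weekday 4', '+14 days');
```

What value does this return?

2093-06-18

`start of month` rewinds 2093-06-30 to 2093-06-01.
`weekday 4` advances to the next Thursday; 2093-06-01 is a Monday, so it moves forward to 2093-06-04.
Advancing 14 more days within June lands on 2093-06-18.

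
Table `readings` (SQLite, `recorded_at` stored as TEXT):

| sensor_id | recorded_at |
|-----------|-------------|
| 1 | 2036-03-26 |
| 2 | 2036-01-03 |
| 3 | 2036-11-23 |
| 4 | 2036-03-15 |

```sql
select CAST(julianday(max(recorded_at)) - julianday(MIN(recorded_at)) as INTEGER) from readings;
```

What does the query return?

MIN = 2036-01-03, MAX = 2036-11-23.
28 days remain in January 2036 after the 3rd (31 − 3).
Full months from February 2036 through October 2036 contribute their day counts.
Then 23 days into November 2036.
Total: 28 + 29 + 31 + 30 + 31 + 30 + 31 + 31 + 30 + 31 + 23 = 325.

325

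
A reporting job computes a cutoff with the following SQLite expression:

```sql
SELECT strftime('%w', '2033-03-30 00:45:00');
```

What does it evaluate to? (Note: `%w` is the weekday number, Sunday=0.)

3

2033-03-30 is a Wednesday; with Sunday=0 that is 3.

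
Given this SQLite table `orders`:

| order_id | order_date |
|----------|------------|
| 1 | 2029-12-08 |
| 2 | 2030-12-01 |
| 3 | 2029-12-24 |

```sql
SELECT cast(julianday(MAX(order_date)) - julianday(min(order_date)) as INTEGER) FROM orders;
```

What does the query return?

358

MIN = 2029-12-08, MAX = 2030-12-01.
23 days remain in December 2029 after the 8th (31 − 8).
Full months from January 2030 through November 2030 contribute their day counts.
Then 1 day into December 2030.
Total: 23 + 31 + 28 + 31 + 30 + 31 + 30 + 31 + 31 + 30 + 31 + 30 + 1 = 358.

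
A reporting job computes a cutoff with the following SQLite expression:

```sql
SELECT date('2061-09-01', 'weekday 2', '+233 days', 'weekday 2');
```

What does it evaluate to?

`weekday 2` advances to the next Tuesday; 2061-09-01 is a Thursday, so it moves forward to 2061-09-06.
Applying '+233 days' to 2061-09-06: counting 233 days forward gives 2062-04-27.
`weekday 2` advances to the next Tuesday; 2062-04-27 is a Thursday, so it moves forward to 2062-05-02.

2062-05-02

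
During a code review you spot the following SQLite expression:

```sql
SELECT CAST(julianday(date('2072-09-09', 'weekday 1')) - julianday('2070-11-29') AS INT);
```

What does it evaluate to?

653

`weekday 1` advances to the next Monday; 2072-09-09 is a Friday, so it moves forward to 2072-09-12.
1 day remains in November 2070 after the 29th (30 − 29).
Full months from December 2070 through August 2072 contribute their day counts.
Then 12 days into September 2072.
Total: 1 + 31 + 31 + 28 + 31 + 30 + 31 + 30 + 31 + 31 + 30 + 31 + 30 + 31 + 31 + 29 + 31 + 30 + 31 + 30 + 31 + 31 + 12 = 653.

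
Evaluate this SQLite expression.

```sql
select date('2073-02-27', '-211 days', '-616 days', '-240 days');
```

2070-03-28

Applying '-211 days' to 2073-02-27: counting 211 days back gives 2072-07-31.
Applying '-616 days' to 2072-07-31: counting 616 days back gives 2070-11-23.
Applying '-240 days' to 2070-11-23: counting 240 days back gives 2070-03-28.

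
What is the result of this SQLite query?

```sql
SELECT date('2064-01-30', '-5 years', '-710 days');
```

2057-02-19

Adding -5 years to 2064-01-30 gives 2059-01-30.
Applying '-710 days' to 2059-01-30: counting 710 days back gives 2057-02-19.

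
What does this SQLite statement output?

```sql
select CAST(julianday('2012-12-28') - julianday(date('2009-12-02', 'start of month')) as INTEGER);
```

`start of month` rewinds 2009-12-02 to 2009-12-01.
30 days remain in December 2009 after the 1st (31 − 1).
Full months from January 2010 through November 2012 contribute their day counts.
Then 28 days into December 2012.
Total: 30 + 31 + 28 + 31 + 30 + 31 + 30 + 31 + 31 + 30 + 31 + 30 + 31 + 31 + 28 + 31 + 30 + 31 + 30 + 31 + 31 + 30 + 31 + 30 + 31 + 31 + 29 + 31 + 30 + 31 + 30 + 31 + 31 + 30 + 31 + 30 + 28 = 1123.

1123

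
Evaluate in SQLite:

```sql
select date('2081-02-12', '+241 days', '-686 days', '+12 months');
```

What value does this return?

2080-11-25

Applying '+241 days' to 2081-02-12: counting 241 days forward gives 2081-10-11.
Applying '-686 days' to 2081-10-11: counting 686 days back gives 2079-11-25.
Adding +12 months to 2079-11-25 gives 2080-11-25.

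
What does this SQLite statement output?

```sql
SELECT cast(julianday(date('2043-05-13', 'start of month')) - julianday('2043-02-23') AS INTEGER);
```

`start of month` rewinds 2043-05-13 to 2043-05-01.
5 days remain in February 2043 after the 23rd (28 − 23).
March 2043: 31 days.
April 2043: 30 days.
Then 1 day into May 2043.
Total: 5 + 31 + 30 + 1 = 67.

67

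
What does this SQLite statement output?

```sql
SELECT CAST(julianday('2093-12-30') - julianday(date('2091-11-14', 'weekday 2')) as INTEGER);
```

`weekday 2` advances to the next Tuesday; 2091-11-14 is a Wednesday, so it moves forward to 2091-11-20.
10 days remain in November 2091 after the 20th (30 − 20).
Full months from December 2091 through November 2093 contribute their day counts.
Then 30 days into December 2093.
Total: 10 + 31 + 31 + 29 + 31 + 30 + 31 + 30 + 31 + 31 + 30 + 31 + 30 + 31 + 31 + 28 + 31 + 30 + 31 + 30 + 31 + 31 + 30 + 31 + 30 + 30 = 771.

771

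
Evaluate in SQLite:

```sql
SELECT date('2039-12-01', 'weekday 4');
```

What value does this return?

2039-12-01

`weekday 4` advances to the next Thursday; 2039-12-01 is already a Thursday, so it stays at 2039-12-01.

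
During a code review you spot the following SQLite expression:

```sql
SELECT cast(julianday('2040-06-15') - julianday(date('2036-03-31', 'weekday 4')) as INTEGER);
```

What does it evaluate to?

1534

`weekday 4` advances to the next Thursday; 2036-03-31 is a Monday, so it moves forward to 2036-04-03.
27 days remain in April 2036 after the 3rd (30 − 3).
Full months from May 2036 through May 2040 contribute their day counts.
Then 15 days into June 2040.
Total: 27 + 31 + 30 + 31 + 31 + 30 + 31 + 30 + 31 + 31 + 28 + 31 + 30 + 31 + 30 + 31 + 31 + 30 + 31 + 30 + 31 + 31 + 28 + 31 + 30 + 31 + 30 + 31 + 31 + 30 + 31 + 30 + 31 + 31 + 28 + 31 + 30 + 31 + 30 + 31 + 31 + 30 + 31 + 30 + 31 + 31 + 29 + 31 + 30 + 31 + 15 = 1534.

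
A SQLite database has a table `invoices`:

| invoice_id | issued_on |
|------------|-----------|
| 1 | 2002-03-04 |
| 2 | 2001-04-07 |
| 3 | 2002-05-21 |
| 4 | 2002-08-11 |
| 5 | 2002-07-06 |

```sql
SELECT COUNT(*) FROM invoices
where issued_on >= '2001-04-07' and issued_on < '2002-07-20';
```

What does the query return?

4

Rows in [2001-04-07, 2002-07-20): 2002-03-04, 2001-04-07, 2002-05-21, 2002-07-06 → 4 rows.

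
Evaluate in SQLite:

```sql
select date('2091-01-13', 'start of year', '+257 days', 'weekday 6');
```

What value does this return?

2091-09-15

`start of year` rewinds 2091-01-13 to 2091-01-01.
Applying '+257 days' to 2091-01-01: counting 257 days forward gives 2091-09-15.
`weekday 6` advances to the next Saturday; 2091-09-15 is already a Saturday, so it stays at 2091-09-15.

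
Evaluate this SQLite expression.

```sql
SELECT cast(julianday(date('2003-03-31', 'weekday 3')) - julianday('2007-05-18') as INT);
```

`weekday 3` advances to the next Wednesday; 2003-03-31 is a Monday, so it moves forward to 2003-04-02.
28 days remain in April 2003 after the 2nd (30 − 2).
Full months from May 2003 through April 2007 contribute their day counts.
Then 18 days into May 2007.
Total: 28 + 31 + 30 + 31 + 31 + 30 + 31 + 30 + 31 + 31 + 29 + 31 + 30 + 31 + 30 + 31 + 31 + 30 + 31 + 30 + 31 + 31 + 28 + 31 + 30 + 31 + 30 + 31 + 31 + 30 + 31 + 30 + 31 + 31 + 28 + 31 + 30 + 31 + 30 + 31 + 31 + 30 + 31 + 30 + 31 + 31 + 28 + 31 + 30 + 18 = 1507.
The subtraction is earlier − later, so the result is −1507 → -1507.

-1507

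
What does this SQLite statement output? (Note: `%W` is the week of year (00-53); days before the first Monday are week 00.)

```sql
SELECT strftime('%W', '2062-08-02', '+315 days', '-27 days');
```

First apply '+315 days', '-27 days': 2062-08-02 → 2063-05-17.
2063-05-17 is a Thursday. SQLite's %W counts Mondays since the year started; the result is 20.

20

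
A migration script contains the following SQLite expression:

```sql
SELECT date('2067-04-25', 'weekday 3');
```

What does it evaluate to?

2067-04-27

`weekday 3` advances to the next Wednesday; 2067-04-25 is a Monday, so it moves forward to 2067-04-27.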